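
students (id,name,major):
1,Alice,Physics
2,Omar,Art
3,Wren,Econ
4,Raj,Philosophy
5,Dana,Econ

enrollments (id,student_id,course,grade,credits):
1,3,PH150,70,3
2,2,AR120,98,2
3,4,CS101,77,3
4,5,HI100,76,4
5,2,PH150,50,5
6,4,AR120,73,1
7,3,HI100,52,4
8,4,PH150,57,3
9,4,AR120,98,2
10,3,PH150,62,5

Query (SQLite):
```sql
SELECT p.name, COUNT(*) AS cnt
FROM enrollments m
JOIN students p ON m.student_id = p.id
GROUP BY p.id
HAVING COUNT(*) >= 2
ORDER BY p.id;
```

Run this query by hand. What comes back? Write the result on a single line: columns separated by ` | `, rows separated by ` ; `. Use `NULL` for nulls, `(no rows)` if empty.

Omar | 2 ; Wren | 3 ; Raj | 4

Join each enrollments row to its students via student_id.
Group joined rows by students.id; compute COUNT(*) per group.
HAVING: keep groups with count ≥ 2.
  2: ids {2, 5} → COUNT(*)=2
  3: ids {1, 7, 10} → COUNT(*)=3
  4: ids {3, 6, 8, 9} → COUNT(*)=4
  5: ids {4} → COUNT(*)=1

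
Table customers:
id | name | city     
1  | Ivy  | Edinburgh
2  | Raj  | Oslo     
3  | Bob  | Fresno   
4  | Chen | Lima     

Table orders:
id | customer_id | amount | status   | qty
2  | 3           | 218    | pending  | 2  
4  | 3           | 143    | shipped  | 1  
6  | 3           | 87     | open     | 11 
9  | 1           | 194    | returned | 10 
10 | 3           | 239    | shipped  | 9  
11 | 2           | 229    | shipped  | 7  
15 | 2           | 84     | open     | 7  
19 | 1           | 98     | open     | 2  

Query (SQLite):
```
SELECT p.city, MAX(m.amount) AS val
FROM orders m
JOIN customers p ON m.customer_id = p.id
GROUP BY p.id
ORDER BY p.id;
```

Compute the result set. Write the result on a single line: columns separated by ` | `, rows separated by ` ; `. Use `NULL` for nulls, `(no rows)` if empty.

Edinburgh | 194 ; Oslo | 229 ; Fresno | 239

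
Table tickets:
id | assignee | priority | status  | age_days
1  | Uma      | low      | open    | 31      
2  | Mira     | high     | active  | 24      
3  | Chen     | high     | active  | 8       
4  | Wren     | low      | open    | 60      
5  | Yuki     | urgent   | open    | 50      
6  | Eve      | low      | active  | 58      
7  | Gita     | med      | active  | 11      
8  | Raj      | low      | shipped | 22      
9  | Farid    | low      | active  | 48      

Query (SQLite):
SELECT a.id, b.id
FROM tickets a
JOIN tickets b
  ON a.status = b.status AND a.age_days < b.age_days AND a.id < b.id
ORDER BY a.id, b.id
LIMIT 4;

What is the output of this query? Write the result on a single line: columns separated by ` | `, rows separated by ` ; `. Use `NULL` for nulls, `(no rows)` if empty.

1 | 4 ; 1 | 5 ; 2 | 6 ; 2 | 9

Pairs (a,b) with same status, a.age_days < b.age_days, a.id < b.id.
status groups: active:{2,3,6,7,9} open:{1,4,5} shipped:{8}
Ordered by (a.id, b.id); first 4.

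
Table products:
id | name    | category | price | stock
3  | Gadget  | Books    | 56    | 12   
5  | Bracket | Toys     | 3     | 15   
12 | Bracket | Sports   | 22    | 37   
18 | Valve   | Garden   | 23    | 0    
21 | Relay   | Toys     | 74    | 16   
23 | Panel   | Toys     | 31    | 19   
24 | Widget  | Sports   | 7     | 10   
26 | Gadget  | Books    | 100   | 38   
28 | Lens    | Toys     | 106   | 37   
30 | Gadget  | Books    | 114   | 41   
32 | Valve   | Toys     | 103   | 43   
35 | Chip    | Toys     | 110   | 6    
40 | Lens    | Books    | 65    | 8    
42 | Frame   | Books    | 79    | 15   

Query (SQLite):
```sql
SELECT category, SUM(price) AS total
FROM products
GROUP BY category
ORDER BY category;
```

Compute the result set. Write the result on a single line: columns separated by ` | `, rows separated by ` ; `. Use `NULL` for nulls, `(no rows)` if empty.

Books | 414 ; Garden | 23 ; Sports | 29 ; Toys | 427

Partition products by category; compute SUM(price) within each group.
  Books: ids {3, 26, 30, 40, 42} → SUM(price)=414
  Garden: ids {18} → SUM(price)=23
  Sports: ids {12, 24} → SUM(price)=29
  Toys: ids {5, 21, 23, 28, 32, 35} → SUM(price)=427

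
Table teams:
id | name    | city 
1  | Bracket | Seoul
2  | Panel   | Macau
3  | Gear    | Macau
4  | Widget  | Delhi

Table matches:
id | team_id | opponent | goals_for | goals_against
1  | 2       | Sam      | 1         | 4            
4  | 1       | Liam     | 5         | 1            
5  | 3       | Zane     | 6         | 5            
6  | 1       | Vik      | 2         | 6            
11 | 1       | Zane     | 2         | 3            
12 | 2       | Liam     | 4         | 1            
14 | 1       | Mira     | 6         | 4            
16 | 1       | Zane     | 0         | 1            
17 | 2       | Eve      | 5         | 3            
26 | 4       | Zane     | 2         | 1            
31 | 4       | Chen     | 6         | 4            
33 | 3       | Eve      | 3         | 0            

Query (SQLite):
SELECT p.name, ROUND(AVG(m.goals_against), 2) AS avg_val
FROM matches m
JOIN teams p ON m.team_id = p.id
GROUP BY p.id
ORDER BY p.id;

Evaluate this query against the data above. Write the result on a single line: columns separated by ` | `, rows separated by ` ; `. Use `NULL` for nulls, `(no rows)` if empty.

Join each matches row to its teams via team_id.
Group joined rows by teams.id; compute ROUND(AVG(m.goals_against), 2) per group.
  1: ids {4, 6, 11, 14, 16} → ROUND(AVG(m.goals_against), 2)=3
  2: ids {1, 12, 17} → ROUND(AVG(m.goals_against), 2)=2.67
  3: ids {5, 33} → ROUND(AVG(m.goals_against), 2)=2.5
  4: ids {26, 31} → ROUND(AVG(m.goals_against), 2)=2.5

Bracket | 3 ; Panel | 2.67 ; Gear | 2.5 ; Widget | 2.5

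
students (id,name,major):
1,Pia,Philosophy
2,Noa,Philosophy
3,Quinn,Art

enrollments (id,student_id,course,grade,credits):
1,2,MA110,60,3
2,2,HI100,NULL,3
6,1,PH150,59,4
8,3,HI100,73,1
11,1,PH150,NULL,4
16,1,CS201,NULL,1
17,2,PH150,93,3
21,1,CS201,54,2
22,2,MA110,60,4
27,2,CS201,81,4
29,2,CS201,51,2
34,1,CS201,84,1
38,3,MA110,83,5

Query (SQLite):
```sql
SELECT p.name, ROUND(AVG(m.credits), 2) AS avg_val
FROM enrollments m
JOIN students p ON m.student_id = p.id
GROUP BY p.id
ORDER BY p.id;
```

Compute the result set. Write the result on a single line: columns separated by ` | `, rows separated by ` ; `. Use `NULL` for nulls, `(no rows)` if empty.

Pia | 2.4 ; Noa | 3.17 ; Quinn | 3

Join each enrollments row to its students via student_id.
Group joined rows by students.id; compute ROUND(AVG(m.credits), 2) per group.
  1: ids {6, 11, 16, 21, 34} → ROUND(AVG(m.credits), 2)=2.4
  2: ids {1, 2, 17, 22, 27, 29} → ROUND(AVG(m.credits), 2)=3.17
  3: ids {8, 38} → ROUND(AVG(m.credits), 2)=3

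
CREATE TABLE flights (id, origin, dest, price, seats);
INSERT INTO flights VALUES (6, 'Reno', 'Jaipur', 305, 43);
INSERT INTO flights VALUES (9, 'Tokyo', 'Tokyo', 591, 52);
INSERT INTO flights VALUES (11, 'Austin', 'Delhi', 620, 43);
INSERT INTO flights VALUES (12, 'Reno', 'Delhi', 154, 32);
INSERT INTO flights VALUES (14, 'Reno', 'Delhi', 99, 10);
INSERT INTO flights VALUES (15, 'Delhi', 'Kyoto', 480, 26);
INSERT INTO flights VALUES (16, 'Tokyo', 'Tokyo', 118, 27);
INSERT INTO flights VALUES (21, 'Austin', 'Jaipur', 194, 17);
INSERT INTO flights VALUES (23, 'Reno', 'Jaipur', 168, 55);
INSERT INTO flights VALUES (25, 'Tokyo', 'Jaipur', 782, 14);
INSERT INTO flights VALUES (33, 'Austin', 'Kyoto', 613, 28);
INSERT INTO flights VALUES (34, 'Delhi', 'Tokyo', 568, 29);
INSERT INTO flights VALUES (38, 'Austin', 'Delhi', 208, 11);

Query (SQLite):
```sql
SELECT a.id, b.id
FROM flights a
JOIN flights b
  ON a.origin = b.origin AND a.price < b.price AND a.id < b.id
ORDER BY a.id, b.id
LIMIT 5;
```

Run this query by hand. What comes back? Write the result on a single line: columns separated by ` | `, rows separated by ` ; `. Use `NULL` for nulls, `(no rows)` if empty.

Pairs (a,b) with same origin, a.price < b.price, a.id < b.id.
origin groups: Austin:{11,21,33,38} Delhi:{15,34} Reno:{6,12,14,23} Tokyo:{9,16,25}
Ordered by (a.id, b.id); first 5.

9 | 25 ; 12 | 23 ; 14 | 23 ; 15 | 34 ; 16 | 25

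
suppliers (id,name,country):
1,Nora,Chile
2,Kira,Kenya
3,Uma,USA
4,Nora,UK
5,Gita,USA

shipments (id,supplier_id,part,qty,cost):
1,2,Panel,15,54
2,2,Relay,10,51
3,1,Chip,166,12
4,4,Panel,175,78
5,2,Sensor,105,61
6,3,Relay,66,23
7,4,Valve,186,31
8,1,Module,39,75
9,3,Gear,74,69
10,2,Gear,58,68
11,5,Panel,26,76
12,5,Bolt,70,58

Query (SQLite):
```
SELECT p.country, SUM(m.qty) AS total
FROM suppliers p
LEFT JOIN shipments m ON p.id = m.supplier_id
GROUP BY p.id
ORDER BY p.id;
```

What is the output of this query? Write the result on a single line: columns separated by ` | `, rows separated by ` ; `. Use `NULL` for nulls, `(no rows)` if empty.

Chile | 205 ; Kenya | 188 ; USA | 140 ; UK | 361 ; USA | 96

LEFT JOIN keeps every suppliers row; unmatched ones get NULL for shipments columns.
Group by suppliers.id and compute SUM(m.qty). SUM over an all-NULL group is NULL.
  1: ids {3, 8} → SUM(m.qty)=205
  2: ids {1, 2, 5, 10} → SUM(m.qty)=188
  3: ids {6, 9} → SUM(m.qty)=140
  4: ids {4, 7} → SUM(m.qty)=361
  5: ids {11, 12} → SUM(m.qty)=96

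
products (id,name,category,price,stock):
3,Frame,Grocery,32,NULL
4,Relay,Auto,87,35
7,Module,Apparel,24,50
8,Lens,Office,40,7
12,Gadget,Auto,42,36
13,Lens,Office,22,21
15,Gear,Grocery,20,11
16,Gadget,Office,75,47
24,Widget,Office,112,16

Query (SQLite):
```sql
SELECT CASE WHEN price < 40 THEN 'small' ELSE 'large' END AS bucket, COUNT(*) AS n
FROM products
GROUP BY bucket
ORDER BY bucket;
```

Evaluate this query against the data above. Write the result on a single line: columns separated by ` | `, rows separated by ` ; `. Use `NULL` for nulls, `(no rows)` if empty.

large | 5 ; small | 4

Bucket rows by price < 40 → 'small' else 'large'; count each bucket.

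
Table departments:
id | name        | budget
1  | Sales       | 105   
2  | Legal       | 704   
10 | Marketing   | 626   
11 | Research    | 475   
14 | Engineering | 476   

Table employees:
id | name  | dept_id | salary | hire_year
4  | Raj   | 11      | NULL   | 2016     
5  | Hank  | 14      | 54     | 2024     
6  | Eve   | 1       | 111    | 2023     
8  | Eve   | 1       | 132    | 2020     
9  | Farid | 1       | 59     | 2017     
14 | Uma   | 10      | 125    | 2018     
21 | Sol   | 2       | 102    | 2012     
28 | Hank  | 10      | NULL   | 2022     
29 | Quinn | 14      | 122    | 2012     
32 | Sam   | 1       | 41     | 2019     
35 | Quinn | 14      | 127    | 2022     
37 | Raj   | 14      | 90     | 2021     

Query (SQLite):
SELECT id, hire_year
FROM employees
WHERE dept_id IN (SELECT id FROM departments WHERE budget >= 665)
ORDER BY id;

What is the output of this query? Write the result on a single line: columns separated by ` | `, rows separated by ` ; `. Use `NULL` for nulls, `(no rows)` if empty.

Inner query: departments.id where budget >= 665.
Outer: keep employees rows whose dept_id is in that set.
Inner query → {2}

21 | 2012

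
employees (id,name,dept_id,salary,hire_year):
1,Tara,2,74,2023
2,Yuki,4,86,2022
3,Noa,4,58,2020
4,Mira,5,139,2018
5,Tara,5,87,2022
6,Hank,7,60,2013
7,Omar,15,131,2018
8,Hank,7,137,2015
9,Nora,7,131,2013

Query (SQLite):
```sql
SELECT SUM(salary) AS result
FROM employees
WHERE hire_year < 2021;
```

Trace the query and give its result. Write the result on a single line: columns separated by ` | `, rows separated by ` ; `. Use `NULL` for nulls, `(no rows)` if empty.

656

Rows where hire_year < 2021 → salary values: [58, 139, 60, 131, 137, 131].
SUM of non-NULL values = 656.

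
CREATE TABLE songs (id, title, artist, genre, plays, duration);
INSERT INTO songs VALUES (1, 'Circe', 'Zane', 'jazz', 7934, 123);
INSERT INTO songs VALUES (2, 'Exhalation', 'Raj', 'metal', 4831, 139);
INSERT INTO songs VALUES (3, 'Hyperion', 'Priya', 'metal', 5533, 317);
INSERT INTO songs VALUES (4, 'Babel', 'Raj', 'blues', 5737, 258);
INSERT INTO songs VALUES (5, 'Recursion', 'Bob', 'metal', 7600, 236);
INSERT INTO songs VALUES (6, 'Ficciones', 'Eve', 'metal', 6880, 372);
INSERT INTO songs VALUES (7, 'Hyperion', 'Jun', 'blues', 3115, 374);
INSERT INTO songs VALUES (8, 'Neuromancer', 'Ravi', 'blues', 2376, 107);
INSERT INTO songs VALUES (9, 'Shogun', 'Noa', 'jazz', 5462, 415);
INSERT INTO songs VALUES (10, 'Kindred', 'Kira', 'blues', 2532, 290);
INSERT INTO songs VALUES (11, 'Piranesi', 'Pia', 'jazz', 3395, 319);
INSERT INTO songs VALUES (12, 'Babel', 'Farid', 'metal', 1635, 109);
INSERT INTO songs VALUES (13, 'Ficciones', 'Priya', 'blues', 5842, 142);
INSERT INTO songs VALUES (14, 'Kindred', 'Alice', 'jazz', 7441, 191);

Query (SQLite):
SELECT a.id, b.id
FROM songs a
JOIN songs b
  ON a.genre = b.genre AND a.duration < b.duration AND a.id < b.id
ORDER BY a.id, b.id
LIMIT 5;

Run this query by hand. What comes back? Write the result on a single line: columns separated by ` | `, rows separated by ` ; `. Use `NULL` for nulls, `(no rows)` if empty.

1 | 9 ; 1 | 11 ; 1 | 14 ; 2 | 3 ; 2 | 5

Pairs (a,b) with same genre, a.duration < b.duration, a.id < b.id.
genre groups: blues:{4,7,8,10,13} jazz:{1,9,11,14} metal:{2,3,5,6,12}
Ordered by (a.id, b.id); first 5.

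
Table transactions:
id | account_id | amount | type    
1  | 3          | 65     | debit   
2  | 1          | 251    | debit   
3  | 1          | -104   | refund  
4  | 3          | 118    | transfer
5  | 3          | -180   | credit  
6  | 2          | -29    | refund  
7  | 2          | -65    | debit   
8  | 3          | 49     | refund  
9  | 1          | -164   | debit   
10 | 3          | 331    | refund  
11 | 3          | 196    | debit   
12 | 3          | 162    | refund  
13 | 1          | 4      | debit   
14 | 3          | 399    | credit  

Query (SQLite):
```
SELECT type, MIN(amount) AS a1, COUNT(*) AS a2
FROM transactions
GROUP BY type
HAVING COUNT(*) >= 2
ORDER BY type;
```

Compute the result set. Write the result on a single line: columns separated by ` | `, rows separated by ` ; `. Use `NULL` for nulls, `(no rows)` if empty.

Group transactions by type.
Per group compute: MIN(amount), COUNT(*).
HAVING: drop groups with fewer than 2 rows.
  credit: ids {5, 14} → MIN(amount)=-180, COUNT(*)=2
  debit: ids {1, 2, 7, 9, 11, 13} → MIN(amount)=-164, COUNT(*)=6
  refund: ids {3, 6, 8, 10, 12} → MIN(amount)=-104, COUNT(*)=5
  transfer: ids {4} → MIN(amount)=118, COUNT(*)=1

credit | -180 | 2 ; debit | -164 | 6 ; refund | -104 | 5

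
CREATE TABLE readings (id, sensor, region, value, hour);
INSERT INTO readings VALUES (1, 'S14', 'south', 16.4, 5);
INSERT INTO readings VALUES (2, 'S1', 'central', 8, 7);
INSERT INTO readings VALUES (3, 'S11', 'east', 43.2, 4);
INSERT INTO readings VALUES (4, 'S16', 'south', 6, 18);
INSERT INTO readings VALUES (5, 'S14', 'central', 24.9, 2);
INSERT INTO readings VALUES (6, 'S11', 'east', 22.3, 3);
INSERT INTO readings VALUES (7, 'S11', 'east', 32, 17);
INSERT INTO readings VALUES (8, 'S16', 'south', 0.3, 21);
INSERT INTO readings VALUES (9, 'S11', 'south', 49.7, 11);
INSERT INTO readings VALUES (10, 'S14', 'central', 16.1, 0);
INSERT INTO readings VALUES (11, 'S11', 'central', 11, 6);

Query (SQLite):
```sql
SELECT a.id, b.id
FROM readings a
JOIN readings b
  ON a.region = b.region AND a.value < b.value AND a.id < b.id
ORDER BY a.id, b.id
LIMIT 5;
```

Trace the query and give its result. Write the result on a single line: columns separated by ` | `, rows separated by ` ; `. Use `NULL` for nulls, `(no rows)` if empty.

Pairs (a,b) with same region, a.value < b.value, a.id < b.id.
region groups: central:{2,5,10,11} east:{3,6,7} south:{1,4,8,9}
Ordered by (a.id, b.id); first 5.

1 | 9 ; 2 | 5 ; 2 | 10 ; 2 | 11 ; 4 | 9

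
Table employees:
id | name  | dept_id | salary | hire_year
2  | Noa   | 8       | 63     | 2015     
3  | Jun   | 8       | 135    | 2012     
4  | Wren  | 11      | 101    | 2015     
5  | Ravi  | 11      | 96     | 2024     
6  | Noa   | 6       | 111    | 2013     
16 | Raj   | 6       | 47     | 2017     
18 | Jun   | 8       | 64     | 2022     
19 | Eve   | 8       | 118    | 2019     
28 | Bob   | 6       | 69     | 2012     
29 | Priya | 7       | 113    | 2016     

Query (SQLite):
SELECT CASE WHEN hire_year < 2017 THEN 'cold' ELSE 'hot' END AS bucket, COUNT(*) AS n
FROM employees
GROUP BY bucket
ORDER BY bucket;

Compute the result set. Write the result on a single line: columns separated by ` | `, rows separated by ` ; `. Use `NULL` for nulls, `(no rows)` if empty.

Bucket rows by hire_year < 2017 → 'cold' else 'hot'; count each bucket.

cold | 6 ; hot | 4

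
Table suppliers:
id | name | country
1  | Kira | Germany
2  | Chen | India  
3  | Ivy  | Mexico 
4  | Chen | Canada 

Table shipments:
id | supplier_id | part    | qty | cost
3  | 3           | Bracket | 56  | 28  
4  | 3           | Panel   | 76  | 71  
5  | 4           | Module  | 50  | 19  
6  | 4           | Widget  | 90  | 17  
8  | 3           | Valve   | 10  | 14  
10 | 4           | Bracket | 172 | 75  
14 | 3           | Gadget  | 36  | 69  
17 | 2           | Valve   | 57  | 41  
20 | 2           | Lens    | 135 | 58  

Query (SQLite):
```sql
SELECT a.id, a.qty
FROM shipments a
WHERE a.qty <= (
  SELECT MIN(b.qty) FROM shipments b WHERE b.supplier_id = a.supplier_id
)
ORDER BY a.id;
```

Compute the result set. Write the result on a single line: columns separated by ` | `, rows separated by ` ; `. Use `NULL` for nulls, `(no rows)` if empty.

5 | 50 ; 8 | 10 ; 17 | 57

For each shipments row a, compute MIN(qty) over rows sharing a.supplier_id.
Keep row a if a.qty <= that per-group MIN.
  supplier_id=2: MIN(qty) = 57
  supplier_id=3: MIN(qty) = 10
  supplier_id=4: MIN(qty) = 50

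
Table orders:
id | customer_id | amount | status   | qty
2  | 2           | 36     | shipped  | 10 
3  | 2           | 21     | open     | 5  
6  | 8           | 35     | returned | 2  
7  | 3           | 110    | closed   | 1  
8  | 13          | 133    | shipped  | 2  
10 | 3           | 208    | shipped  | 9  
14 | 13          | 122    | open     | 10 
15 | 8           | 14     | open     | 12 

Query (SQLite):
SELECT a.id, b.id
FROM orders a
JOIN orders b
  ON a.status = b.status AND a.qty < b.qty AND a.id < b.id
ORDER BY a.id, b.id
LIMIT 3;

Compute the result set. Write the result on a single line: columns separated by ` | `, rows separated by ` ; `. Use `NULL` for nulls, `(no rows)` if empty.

3 | 14 ; 3 | 15 ; 8 | 10

Pairs (a,b) with same status, a.qty < b.qty, a.id < b.id.
status groups: closed:{7} open:{3,14,15} returned:{6} shipped:{2,8,10}
Ordered by (a.id, b.id); first 3.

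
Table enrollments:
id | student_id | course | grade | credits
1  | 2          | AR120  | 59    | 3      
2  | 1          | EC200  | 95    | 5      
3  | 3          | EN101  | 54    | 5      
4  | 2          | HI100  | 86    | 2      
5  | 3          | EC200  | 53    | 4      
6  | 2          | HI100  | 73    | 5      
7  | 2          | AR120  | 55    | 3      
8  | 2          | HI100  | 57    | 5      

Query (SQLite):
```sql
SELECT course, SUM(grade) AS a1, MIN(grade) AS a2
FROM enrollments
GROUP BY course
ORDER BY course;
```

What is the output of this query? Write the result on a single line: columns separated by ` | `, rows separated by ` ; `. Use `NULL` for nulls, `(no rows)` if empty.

AR120 | 114 | 55 ; EC200 | 148 | 53 ; EN101 | 54 | 54 ; HI100 | 216 | 57

Group enrollments by course.
Per group compute: SUM(grade), MIN(grade).
  AR120: ids {1, 7} → SUM(grade)=114, MIN(grade)=55
  EC200: ids {2, 5} → SUM(grade)=148, MIN(grade)=53
  EN101: ids {3} → SUM(grade)=54, MIN(grade)=54
  HI100: ids {4, 6, 8} → SUM(grade)=216, MIN(grade)=57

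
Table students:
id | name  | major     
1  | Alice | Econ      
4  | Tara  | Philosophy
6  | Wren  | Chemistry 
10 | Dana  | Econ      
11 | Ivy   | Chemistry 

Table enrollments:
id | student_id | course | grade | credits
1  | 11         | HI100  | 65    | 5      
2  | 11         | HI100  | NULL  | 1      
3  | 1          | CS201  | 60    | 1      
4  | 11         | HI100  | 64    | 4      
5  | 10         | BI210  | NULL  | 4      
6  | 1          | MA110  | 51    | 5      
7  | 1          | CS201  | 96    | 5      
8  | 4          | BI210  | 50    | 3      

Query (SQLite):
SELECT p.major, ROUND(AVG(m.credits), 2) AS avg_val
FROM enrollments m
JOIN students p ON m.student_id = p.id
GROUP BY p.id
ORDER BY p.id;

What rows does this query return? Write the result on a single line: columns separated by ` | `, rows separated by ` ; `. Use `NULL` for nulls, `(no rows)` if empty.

Join each enrollments row to its students via student_id.
Group joined rows by students.id; compute ROUND(AVG(m.credits), 2) per group.
  1: ids {3, 6, 7} → ROUND(AVG(m.credits), 2)=3.67
  4: ids {8} → ROUND(AVG(m.credits), 2)=3
  10: ids {5} → ROUND(AVG(m.credits), 2)=4
  11: ids {1, 2, 4} → ROUND(AVG(m.credits), 2)=3.33

Econ | 3.67 ; Philosophy | 3 ; Econ | 4 ; Chemistry | 3.33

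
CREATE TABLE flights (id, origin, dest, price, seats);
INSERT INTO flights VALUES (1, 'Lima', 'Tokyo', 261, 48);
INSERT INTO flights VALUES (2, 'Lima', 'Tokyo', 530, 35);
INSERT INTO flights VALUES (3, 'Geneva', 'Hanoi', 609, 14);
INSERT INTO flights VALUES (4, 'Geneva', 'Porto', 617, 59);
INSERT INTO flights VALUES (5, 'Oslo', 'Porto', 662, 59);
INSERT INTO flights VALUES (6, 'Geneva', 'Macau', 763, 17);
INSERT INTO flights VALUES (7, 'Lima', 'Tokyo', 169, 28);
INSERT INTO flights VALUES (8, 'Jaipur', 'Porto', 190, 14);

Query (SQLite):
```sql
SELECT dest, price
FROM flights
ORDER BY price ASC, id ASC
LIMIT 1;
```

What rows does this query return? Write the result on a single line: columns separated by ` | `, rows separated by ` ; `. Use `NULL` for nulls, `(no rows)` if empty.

Sort by price asc, tiebreak id asc: (169, id=7), (190, id=8), (261, id=1), (530, id=2) …. Take first 1.

Tokyo | 169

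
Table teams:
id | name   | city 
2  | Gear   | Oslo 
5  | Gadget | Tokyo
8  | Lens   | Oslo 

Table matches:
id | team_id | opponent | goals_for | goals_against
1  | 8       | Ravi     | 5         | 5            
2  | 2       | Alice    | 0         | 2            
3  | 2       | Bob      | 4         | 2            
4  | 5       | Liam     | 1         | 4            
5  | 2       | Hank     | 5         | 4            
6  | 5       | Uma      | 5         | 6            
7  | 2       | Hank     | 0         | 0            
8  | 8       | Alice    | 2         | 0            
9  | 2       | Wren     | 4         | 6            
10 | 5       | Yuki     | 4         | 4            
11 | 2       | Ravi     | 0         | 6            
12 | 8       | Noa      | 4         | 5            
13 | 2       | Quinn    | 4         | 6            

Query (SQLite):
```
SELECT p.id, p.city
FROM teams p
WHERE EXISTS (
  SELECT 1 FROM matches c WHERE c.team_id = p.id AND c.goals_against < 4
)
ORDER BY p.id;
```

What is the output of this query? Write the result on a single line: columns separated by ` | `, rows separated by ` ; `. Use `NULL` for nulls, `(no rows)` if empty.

For each teams row, check whether any matches with matching team_id has goals_against < 4.
Keep rows where that is true.

2 | Oslo ; 8 | Oslo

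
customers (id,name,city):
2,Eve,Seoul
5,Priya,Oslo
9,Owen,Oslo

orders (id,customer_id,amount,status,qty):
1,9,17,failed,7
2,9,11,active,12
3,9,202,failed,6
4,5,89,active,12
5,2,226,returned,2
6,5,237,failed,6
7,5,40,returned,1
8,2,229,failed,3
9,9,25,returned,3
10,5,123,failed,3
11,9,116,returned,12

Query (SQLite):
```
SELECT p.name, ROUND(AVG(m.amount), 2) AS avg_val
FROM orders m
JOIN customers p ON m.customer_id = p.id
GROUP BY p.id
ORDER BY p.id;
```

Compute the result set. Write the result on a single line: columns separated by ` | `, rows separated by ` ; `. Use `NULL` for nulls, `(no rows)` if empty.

Eve | 227.5 ; Priya | 122.25 ; Owen | 74.2

Join each orders row to its customers via customer_id.
Group joined rows by customers.id; compute ROUND(AVG(m.amount), 2) per group.
  2: ids {5, 8} → ROUND(AVG(m.amount), 2)=227.5
  5: ids {4, 6, 7, 10} → ROUND(AVG(m.amount), 2)=122.25
  9: ids {1, 2, 3, 9, 11} → ROUND(AVG(m.amount), 2)=74.2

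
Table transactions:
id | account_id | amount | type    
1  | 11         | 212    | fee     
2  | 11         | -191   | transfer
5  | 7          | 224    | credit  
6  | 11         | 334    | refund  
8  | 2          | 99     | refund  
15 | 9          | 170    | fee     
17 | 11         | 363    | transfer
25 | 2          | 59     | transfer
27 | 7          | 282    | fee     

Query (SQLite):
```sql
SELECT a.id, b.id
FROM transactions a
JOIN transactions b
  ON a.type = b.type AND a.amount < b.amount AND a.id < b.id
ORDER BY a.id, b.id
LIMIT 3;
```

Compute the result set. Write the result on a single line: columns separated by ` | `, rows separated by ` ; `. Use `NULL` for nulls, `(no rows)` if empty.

1 | 27 ; 2 | 17 ; 2 | 25

Pairs (a,b) with same type, a.amount < b.amount, a.id < b.id.
type groups: credit:{5} fee:{1,15,27} refund:{6,8} transfer:{2,17,25}
Ordered by (a.id, b.id); first 3.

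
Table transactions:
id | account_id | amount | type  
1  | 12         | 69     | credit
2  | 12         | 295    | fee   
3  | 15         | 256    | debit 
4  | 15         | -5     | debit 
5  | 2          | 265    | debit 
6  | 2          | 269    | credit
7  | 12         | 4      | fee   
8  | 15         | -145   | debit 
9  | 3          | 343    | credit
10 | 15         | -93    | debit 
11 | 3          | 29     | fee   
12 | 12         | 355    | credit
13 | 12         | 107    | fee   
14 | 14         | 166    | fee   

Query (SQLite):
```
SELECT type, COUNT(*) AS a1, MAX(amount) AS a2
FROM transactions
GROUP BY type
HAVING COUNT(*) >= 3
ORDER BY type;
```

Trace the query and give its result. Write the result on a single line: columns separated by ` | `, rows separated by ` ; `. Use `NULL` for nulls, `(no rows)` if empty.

Group transactions by type.
Per group compute: COUNT(*), MAX(amount).
HAVING: drop groups with fewer than 3 rows.
  credit: ids {1, 6, 9, 12} → COUNT(*)=4, MAX(amount)=355
  debit: ids {3, 4, 5, 8, 10} → COUNT(*)=5, MAX(amount)=265
  fee: ids {2, 7, 11, 13, 14} → COUNT(*)=5, MAX(amount)=295

credit | 4 | 355 ; debit | 5 | 265 ; fee | 5 | 295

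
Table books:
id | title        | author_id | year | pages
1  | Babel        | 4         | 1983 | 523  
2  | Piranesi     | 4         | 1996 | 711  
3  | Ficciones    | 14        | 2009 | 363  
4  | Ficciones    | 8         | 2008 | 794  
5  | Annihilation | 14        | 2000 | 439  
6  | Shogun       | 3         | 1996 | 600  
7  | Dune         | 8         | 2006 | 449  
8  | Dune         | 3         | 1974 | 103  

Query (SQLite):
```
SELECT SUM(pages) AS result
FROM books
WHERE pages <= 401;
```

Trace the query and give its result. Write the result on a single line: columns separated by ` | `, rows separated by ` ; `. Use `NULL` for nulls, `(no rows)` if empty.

Rows where pages <= 401 → pages values: [363, 103].
SUM of non-NULL values = 466.

466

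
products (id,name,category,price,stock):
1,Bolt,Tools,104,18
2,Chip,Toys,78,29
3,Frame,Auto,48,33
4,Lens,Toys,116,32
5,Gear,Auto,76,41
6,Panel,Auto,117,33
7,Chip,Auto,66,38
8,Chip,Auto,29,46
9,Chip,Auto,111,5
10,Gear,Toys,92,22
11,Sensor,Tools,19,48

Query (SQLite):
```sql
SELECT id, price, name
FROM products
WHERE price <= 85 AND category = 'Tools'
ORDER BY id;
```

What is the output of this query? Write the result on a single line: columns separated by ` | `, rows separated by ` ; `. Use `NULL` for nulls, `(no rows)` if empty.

11 | 19 | Sensor

price <= 85: ids {2, 3, 5, 7, 8, 11}
category = 'Tools': ids {1, 11}
Combine with AND.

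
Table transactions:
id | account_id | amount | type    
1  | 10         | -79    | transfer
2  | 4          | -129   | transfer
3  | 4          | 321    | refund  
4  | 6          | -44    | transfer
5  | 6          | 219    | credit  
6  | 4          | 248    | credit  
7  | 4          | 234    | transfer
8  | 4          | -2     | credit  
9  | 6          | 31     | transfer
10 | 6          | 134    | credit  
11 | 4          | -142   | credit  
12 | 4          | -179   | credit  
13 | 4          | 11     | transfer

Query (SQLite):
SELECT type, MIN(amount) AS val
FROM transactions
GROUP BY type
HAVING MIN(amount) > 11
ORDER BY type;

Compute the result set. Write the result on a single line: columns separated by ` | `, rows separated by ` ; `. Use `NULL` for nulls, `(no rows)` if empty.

refund | 321

Partition transactions by type; compute MIN(amount) within each group.
HAVING: keep groups where MIN(amount) > 11.
  credit: ids {5, 6, 8, 10, 11, 12} → MIN(amount)=-179
  refund: ids {3} → MIN(amount)=321
  transfer: ids {1, 2, 4, 7, 9, 13} → MIN(amount)=-129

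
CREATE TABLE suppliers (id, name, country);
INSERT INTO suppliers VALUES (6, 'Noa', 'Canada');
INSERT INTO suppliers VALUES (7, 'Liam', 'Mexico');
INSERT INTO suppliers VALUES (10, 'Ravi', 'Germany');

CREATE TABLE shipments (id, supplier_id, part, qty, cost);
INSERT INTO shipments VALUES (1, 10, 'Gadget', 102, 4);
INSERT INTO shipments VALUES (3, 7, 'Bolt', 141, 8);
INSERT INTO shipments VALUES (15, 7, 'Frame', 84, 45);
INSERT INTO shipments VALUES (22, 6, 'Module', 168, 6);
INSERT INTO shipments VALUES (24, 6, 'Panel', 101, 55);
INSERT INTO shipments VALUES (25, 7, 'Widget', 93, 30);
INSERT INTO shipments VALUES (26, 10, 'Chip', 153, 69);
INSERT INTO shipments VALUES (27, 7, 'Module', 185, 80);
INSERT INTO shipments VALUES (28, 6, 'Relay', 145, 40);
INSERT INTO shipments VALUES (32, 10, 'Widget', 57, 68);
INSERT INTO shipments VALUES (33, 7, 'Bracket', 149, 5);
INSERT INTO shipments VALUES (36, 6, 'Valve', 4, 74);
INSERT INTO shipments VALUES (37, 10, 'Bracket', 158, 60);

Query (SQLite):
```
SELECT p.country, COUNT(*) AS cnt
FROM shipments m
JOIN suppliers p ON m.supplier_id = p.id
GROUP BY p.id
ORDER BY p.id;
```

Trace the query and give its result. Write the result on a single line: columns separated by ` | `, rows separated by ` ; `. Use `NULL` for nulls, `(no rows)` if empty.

Join each shipments row to its suppliers via supplier_id.
Group joined rows by suppliers.id; compute COUNT(*) per group.
  6: ids {22, 24, 28, 36} → COUNT(*)=4
  7: ids {3, 15, 25, 27, 33} → COUNT(*)=5
  10: ids {1, 26, 32, 37} → COUNT(*)=4

Canada | 4 ; Mexico | 5 ; Germany | 4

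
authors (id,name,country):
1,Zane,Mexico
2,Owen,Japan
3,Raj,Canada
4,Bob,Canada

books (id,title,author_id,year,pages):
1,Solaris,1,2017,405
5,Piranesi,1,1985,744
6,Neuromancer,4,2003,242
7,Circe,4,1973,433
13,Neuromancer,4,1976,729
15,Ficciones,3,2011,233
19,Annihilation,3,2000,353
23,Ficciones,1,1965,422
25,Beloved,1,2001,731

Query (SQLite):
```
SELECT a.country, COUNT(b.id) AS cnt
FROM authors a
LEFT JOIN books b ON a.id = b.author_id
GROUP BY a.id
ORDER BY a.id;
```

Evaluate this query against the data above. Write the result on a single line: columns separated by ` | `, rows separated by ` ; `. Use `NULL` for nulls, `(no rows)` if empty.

LEFT JOIN keeps every authors row; unmatched ones get NULL for books columns.
Group by authors.id and compute COUNT(b.id). COUNT(col) of an all-NULL group is 0.
  1: ids {1, 5, 23, 25} → COUNT(b.id)=4
  2: ids {—} → COUNT(b.id)=0
  3: ids {15, 19} → COUNT(b.id)=2
  4: ids {6, 7, 13} → COUNT(b.id)=3

Mexico | 4 ; Japan | 0 ; Canada | 2 ; Canada | 3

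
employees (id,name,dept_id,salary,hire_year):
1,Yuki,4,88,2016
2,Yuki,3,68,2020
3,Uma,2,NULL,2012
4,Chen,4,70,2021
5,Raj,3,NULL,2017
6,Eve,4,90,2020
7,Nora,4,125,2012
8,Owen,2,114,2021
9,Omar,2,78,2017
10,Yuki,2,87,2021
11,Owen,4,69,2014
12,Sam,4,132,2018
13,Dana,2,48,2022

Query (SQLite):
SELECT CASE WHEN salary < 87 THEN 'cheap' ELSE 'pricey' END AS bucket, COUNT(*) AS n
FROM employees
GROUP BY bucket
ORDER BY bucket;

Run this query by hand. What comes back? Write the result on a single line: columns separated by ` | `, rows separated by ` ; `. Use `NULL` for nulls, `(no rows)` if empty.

cheap | 5 ; pricey | 8

Bucket rows by salary < 87 → 'cheap' else 'pricey'; count each bucket.
NULL < 87 is unknown, so NULL salary falls into ELSE → 'pricey'.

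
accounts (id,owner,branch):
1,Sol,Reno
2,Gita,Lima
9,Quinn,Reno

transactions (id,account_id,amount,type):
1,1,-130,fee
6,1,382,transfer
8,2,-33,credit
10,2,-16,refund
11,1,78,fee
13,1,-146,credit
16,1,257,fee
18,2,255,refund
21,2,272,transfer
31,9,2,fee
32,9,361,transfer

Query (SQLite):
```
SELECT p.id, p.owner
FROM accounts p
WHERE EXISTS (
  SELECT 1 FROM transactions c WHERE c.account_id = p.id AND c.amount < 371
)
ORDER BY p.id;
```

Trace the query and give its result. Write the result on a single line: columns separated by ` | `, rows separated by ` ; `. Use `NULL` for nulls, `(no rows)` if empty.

1 | Sol ; 2 | Gita ; 9 | Quinn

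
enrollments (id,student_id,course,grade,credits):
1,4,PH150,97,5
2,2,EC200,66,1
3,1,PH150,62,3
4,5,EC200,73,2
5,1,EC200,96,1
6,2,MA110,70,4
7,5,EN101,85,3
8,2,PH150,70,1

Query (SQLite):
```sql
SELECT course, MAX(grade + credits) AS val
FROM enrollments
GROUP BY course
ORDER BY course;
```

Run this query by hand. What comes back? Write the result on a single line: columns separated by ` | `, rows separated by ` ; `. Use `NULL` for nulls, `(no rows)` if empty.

For each row compute grade + credits.
Group by course; take MAX of the expression per group.
  EC200: ids {2, 4, 5} → MAX(grade + credits)=97
  EN101: ids {7} → MAX(grade + credits)=88
  MA110: ids {6} → MAX(grade + credits)=74
  PH150: ids {1, 3, 8} → MAX(grade + credits)=102

EC200 | 97 ; EN101 | 88 ; MA110 | 74 ; PH150 | 102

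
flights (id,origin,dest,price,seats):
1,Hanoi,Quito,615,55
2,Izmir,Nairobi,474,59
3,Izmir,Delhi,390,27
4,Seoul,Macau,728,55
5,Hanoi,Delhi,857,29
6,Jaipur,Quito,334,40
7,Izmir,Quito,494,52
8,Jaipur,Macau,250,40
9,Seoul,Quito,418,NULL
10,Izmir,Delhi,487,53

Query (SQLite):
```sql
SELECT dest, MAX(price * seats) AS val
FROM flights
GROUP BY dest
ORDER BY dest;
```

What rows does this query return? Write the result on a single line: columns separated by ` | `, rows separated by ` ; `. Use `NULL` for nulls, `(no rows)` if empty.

Delhi | 25811 ; Macau | 40040 ; Nairobi | 27966 ; Quito | 33825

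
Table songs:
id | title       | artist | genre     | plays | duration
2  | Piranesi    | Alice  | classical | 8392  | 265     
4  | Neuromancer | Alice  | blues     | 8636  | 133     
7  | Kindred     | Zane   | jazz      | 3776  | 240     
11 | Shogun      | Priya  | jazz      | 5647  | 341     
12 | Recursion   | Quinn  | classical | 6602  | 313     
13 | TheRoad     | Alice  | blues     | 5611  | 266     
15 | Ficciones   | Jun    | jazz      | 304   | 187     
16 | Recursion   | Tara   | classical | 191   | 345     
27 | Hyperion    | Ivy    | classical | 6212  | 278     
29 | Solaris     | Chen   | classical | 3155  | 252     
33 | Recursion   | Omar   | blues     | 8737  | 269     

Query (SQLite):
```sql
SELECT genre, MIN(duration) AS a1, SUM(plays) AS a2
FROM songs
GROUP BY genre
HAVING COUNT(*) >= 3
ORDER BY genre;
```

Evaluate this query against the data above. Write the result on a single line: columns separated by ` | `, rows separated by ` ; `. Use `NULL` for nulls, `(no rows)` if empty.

Group songs by genre.
Per group compute: MIN(duration), SUM(plays).
HAVING: drop groups with fewer than 3 rows.
  blues: ids {4, 13, 33} → MIN(duration)=133, SUM(plays)=22984
  classical: ids {2, 12, 16, 27, 29} → MIN(duration)=252, SUM(plays)=24552
  jazz: ids {7, 11, 15} → MIN(duration)=187, SUM(plays)=9727

blues | 133 | 22984 ; classical | 252 | 24552 ; jazz | 187 | 9727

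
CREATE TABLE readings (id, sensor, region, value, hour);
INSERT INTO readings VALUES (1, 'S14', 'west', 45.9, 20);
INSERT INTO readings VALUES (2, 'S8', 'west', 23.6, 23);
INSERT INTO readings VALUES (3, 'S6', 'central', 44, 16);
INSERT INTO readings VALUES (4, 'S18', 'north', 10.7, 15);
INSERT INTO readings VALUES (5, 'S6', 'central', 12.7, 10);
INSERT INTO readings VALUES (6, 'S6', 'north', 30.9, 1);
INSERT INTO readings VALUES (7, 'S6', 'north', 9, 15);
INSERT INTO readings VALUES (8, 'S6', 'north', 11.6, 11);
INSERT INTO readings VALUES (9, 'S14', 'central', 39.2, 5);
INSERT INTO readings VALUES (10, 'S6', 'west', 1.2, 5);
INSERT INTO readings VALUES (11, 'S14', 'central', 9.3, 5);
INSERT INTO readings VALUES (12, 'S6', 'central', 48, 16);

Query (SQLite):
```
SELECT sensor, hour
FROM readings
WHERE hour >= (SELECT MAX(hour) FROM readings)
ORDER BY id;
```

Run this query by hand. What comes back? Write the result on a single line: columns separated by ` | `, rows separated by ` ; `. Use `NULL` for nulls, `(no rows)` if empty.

S8 | 23

Scalar subquery: MAX(hour) over all readings rows = 23.
Keep rows where hour >= that value.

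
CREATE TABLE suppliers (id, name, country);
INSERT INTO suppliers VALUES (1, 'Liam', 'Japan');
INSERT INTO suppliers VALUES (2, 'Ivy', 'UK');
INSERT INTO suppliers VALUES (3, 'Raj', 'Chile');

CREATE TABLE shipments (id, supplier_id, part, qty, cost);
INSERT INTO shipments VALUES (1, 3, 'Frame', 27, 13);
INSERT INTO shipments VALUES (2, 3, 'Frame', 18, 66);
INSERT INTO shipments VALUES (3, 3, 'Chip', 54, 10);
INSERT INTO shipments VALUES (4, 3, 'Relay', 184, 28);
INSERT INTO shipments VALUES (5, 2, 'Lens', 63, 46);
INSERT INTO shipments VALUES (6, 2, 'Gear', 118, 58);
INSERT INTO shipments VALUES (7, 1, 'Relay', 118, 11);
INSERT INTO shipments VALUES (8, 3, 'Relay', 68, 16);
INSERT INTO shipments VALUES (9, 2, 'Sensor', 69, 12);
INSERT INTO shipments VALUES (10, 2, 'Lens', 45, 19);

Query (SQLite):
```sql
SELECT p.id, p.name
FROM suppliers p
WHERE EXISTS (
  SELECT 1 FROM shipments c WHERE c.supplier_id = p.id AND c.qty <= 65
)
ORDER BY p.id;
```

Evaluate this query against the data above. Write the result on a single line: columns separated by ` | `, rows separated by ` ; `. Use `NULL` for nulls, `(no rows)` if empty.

For each suppliers row, check whether any shipments with matching supplier_id has qty <= 65.
Keep rows where that is true.

2 | Ivy ; 3 | Raj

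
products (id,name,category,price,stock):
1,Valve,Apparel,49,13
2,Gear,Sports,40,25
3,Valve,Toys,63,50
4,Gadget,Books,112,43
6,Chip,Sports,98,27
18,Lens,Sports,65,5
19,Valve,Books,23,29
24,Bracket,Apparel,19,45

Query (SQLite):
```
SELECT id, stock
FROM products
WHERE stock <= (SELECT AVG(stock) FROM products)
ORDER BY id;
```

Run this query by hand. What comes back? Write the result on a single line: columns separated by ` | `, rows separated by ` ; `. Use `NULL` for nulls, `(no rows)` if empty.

1 | 13 ; 2 | 25 ; 6 | 27 ; 18 | 5 ; 19 | 29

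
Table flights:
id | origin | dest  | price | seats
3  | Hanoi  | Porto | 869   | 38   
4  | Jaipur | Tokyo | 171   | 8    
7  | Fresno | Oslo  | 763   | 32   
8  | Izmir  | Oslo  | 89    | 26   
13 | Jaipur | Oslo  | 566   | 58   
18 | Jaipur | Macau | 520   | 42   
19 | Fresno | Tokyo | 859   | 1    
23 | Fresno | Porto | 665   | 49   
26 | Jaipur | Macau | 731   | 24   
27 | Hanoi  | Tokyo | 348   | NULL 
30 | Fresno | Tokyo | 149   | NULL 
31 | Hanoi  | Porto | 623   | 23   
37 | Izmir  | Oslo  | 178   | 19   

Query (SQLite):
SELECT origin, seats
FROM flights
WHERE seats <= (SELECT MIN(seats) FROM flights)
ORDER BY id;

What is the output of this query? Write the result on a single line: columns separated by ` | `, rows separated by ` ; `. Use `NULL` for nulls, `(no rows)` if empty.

Fresno | 1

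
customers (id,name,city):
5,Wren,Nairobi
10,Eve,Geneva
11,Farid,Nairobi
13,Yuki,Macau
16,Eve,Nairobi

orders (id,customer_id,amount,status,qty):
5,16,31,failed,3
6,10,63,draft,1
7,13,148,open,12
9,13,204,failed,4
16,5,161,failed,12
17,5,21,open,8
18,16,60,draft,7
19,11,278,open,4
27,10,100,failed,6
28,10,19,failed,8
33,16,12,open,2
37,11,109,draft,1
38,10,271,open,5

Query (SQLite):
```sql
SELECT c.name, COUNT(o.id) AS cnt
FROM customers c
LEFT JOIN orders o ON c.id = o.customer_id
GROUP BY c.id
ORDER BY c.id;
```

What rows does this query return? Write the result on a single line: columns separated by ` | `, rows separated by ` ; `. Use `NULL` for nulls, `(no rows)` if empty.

LEFT JOIN keeps every customers row; unmatched ones get NULL for orders columns.
Group by customers.id and compute COUNT(o.id). COUNT(col) of an all-NULL group is 0.
  5: ids {16, 17} → COUNT(o.id)=2
  10: ids {6, 27, 28, 38} → COUNT(o.id)=4
  11: ids {19, 37} → COUNT(o.id)=2
  13: ids {7, 9} → COUNT(o.id)=2
  16: ids {5, 18, 33} → COUNT(o.id)=3

Wren | 2 ; Eve | 4 ; Farid | 2 ; Yuki | 2 ; Eve | 3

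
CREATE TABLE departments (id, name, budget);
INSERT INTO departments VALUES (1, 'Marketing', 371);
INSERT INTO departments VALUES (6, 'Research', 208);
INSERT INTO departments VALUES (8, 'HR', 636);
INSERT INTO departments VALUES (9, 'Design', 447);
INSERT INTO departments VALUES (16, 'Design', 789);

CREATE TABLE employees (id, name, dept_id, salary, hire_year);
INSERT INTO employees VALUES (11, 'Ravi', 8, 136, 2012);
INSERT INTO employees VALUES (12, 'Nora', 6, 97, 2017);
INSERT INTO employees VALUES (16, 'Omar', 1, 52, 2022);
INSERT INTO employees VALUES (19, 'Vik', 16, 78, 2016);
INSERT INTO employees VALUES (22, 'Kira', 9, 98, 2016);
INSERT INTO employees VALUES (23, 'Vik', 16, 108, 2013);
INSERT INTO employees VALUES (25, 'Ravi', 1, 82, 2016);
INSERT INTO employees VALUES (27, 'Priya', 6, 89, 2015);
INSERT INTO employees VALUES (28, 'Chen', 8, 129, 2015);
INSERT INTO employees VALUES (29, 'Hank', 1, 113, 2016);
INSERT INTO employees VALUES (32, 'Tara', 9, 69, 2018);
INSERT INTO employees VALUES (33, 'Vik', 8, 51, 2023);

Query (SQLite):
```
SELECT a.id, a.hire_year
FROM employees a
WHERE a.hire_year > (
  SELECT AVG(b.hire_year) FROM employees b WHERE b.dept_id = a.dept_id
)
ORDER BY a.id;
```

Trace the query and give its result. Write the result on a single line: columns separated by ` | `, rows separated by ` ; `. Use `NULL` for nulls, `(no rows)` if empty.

12 | 2017 ; 16 | 2022 ; 19 | 2016 ; 32 | 2018 ; 33 | 2023

For each employees row a, compute AVG(hire_year) over rows sharing a.dept_id.
Keep row a if a.hire_year > that per-group AVG.
  dept_id=1: AVG(hire_year) = 2018.0
  dept_id=6: AVG(hire_year) = 2016.0
  dept_id=8: AVG(hire_year) = 2016.666667
  dept_id=9: AVG(hire_year) = 2017.0
  dept_id=16: AVG(hire_year) = 2014.5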